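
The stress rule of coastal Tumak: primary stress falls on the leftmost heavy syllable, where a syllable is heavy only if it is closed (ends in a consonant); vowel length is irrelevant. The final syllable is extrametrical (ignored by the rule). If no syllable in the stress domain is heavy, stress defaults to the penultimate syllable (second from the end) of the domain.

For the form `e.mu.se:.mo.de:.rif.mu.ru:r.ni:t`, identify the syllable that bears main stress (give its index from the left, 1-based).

The final syllable (9, ni:t) is extrametrical; the stress domain is syllables 1–8.
Weights: 1 e L, 2 mu L, 3 se: L, 4 mo L, 5 de: L, 6 rif H, 7 mu L, 8 ru:r H.
Heavy syllables in the domain: 6, 8. The leftmost is syllable 6 (rif).
Primary stress: syllable 6 → e.mu.se:.mo.de:.ˈrif.mu.ru:r.ni:t.

6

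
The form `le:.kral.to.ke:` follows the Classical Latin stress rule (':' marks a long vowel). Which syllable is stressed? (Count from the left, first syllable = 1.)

2

Classical Latin: stress the penult if heavy (long vowel or closed), else the antepenult.
Weights: 2 kral H, 3 to L, 4 ke: H.
The penult (syllable 3, to) is light, so stress falls on the antepenult (syllable 2, kral).
Stress on syllable 2: le:.ˈkral.to.ke:.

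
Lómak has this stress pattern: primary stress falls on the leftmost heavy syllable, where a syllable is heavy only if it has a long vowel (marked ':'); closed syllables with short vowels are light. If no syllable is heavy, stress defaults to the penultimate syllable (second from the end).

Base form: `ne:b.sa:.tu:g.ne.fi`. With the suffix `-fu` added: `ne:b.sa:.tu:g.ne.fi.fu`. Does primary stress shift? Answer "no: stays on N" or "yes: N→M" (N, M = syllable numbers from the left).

no: stays on 1

Base `ne:b.sa:.tu:g.ne.fi` (5 syllables):
  Weights: 1 ne:b H, 2 sa: H, 3 tu:g H, 4 ne L, 5 fi L.
  Heavy syllables in the domain: 1, 2, 3. The leftmost is syllable 1 (ne:b).
  → primary stress on syllable 1.
Suffixed `ne:b.sa:.tu:g.ne.fi.fu` (6 syllables):
  Weights: 1 ne:b H, 2 sa: H, 3 tu:g H, 4 ne L, 5 fi L, 6 fu L.
  Heavy syllables in the domain: 1, 2, 3. The leftmost is syllable 1 (ne:b).
  → primary stress on syllable 1.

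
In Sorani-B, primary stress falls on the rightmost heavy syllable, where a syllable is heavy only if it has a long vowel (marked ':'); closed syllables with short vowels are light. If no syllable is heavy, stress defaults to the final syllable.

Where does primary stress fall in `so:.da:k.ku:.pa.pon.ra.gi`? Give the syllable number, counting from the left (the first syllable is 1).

Weights: 1 so: H, 2 da:k H, 3 ku: H, 4 pa L, 5 pon L, 6 ra L, 7 gi L.
Heavy syllables in the domain: 1, 2, 3. The rightmost is syllable 3 (ku:).
Primary stress: syllable 3 → so:.da:k.ˈku:.pa.pon.ra.gi.

3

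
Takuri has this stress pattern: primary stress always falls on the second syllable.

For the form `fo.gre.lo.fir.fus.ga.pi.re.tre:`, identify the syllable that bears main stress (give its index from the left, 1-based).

The word has 9 syllables; the second syllable is syllable 2 (gre).
Primary stress: syllable 2 → fo.ˈgre.lo.fir.fus.ga.pi.re.tre:.

2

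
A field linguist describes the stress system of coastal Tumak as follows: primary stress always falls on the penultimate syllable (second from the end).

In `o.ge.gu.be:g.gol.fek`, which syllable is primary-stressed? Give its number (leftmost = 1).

5

The word has 6 syllables; the penultimate syllable (second from the end) is syllable 5 (gol).
Primary stress: syllable 5 → o.ge.gu.be:g.ˈgol.fek.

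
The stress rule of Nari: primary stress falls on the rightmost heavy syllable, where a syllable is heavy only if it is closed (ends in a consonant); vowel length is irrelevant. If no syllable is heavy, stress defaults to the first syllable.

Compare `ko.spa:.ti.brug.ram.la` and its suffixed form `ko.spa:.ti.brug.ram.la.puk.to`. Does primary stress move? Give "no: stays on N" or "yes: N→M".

Base `ko.spa:.ti.brug.ram.la` (6 syllables):
  Weights: 1 ko L, 2 spa: L, 3 ti L, 4 brug H, 5 ram H, 6 la L.
  Heavy syllables in the domain: 4, 5. The rightmost is syllable 5 (ram).
  → primary stress on syllable 5.
Suffixed `ko.spa:.ti.brug.ram.la.puk.to` (8 syllables):
  Weights: 1 ko L, 2 spa: L, 3 ti L, 4 brug H, 5 ram H, 6 la L, 7 puk H, 8 to L.
  Heavy syllables in the domain: 4, 5, 7. The rightmost is syllable 7 (puk).
  → primary stress on syllable 7.

yes: 5→7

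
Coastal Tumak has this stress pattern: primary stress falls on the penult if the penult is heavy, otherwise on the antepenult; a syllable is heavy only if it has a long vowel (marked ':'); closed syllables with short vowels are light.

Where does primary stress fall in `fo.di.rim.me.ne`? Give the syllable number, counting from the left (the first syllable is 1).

3

Weights: 3 rim L, 4 me L, 5 ne L.
The penult (syllable 4, me) is light, so stress falls on the antepenult (syllable 3, rim).
Primary stress: syllable 3 → fo.di.ˈrim.me.ne.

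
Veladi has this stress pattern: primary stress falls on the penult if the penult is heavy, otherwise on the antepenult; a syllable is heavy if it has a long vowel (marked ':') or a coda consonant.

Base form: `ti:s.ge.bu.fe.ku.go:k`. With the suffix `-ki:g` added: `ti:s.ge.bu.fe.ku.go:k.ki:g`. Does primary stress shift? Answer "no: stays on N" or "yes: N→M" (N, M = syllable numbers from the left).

Base `ti:s.ge.bu.fe.ku.go:k` (6 syllables):
  Weights: 4 fe L, 5 ku L, 6 go:k H.
  The penult (syllable 5, ku) is light, so stress falls on the antepenult (syllable 4, fe).
  → primary stress on syllable 4.
Suffixed `ti:s.ge.bu.fe.ku.go:k.ki:g` (7 syllables):
  Weights: 5 ku L, 6 go:k H, 7 ki:g H.
  The penult (syllable 6, go:k) is heavy, so it takes stress.
  → primary stress on syllable 6.

yes: 4→6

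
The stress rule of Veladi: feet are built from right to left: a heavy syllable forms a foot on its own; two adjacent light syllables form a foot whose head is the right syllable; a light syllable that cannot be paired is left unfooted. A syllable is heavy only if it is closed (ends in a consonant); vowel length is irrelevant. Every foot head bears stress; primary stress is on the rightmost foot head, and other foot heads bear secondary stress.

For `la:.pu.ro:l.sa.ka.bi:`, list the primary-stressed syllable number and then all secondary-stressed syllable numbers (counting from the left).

Weights: 1 la: L, 2 pu L, 3 ro:l H, 4 sa L, 5 ka L, 6 bi: L.
Parse right to left (heavy = foot alone; LL = one foot; stranded L unfooted): (la:.ˈpu) (ˈro:l) sa (ka.ˈbi:).
Foot heads: 2, 3, 6.
Primary stress on the rightmost head = syllable 6.
Secondary stress on 2, 3: la:.ˌpu.ˌro:l.sa.ka.ˈbi:.

primary 6, secondary 2, 3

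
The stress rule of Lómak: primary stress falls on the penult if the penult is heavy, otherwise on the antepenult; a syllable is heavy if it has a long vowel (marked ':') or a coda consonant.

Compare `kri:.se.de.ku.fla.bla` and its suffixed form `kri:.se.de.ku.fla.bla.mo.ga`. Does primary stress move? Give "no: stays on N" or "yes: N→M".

yes: 4→6

Base `kri:.se.de.ku.fla.bla` (6 syllables):
  Weights: 4 ku L, 5 fla L, 6 bla L.
  The penult (syllable 5, fla) is light, so stress falls on the antepenult (syllable 4, ku).
  → primary stress on syllable 4.
Suffixed `kri:.se.de.ku.fla.bla.mo.ga` (8 syllables):
  Weights: 6 bla L, 7 mo L, 8 ga L.
  The penult (syllable 7, mo) is light, so stress falls on the antepenult (syllable 6, bla).
  → primary stress on syllable 6.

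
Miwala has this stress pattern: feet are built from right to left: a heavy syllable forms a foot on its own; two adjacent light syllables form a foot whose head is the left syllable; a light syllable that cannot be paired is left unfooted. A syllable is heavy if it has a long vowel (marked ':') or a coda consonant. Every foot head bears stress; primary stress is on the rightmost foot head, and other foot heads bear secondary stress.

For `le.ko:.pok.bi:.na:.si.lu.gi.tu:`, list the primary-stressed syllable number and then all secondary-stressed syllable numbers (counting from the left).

Weights: 1 le L, 2 ko: H, 3 pok H, 4 bi: H, 5 na: H, 6 si L, 7 lu L, 8 gi L, 9 tu: H.
Parse right to left (heavy = foot alone; LL = one foot; stranded L unfooted): le (ˈko:) (ˈpok) (ˈbi:) (ˈna:) si (ˈlu.gi) (ˈtu:).
Foot heads: 2, 3, 4, 5, 7, 9.
Primary stress on the rightmost head = syllable 9.
Secondary stress on 2, 3, 4, 5, 7: le.ˌko:.ˌpok.ˌbi:.ˌna:.si.ˌlu.gi.ˈtu:.

primary 9, secondary 2, 3, 4, 5, 7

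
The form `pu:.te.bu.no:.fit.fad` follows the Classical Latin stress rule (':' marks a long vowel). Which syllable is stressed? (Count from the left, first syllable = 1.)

5

Classical Latin: stress the penult if heavy (long vowel or closed), else the antepenult.
Weights: 4 no: H, 5 fit H, 6 fad H.
The penult (syllable 5, fit) is heavy, so it takes stress.
Stress on syllable 5: pu:.te.bu.no:.ˈfit.fad.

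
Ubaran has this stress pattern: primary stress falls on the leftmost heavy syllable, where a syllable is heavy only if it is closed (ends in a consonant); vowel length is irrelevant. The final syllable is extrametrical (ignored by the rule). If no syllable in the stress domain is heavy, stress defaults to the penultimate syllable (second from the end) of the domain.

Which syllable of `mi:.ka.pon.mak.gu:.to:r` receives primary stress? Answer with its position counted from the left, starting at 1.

The final syllable (6, to:r) is extrametrical; the stress domain is syllables 1–5.
Weights: 1 mi: L, 2 ka L, 3 pon H, 4 mak H, 5 gu: L.
Heavy syllables in the domain: 3, 4. The leftmost is syllable 3 (pon).
Primary stress: syllable 3 → mi:.ka.ˈpon.mak.gu:.to:r.

3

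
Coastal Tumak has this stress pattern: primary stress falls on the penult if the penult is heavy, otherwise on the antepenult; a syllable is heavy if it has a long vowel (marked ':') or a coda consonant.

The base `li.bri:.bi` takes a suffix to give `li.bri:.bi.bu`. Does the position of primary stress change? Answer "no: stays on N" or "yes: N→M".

no: stays on 2

Base `li.bri:.bi` (3 syllables):
  Weights: 1 li L, 2 bri: H, 3 bi L.
  The penult (syllable 2, bri:) is heavy, so it takes stress.
  → primary stress on syllable 2.
Suffixed `li.bri:.bi.bu` (4 syllables):
  Weights: 2 bri: H, 3 bi L, 4 bu L.
  The penult (syllable 3, bi) is light, so stress falls on the antepenult (syllable 2, bri:).
  → primary stress on syllable 2.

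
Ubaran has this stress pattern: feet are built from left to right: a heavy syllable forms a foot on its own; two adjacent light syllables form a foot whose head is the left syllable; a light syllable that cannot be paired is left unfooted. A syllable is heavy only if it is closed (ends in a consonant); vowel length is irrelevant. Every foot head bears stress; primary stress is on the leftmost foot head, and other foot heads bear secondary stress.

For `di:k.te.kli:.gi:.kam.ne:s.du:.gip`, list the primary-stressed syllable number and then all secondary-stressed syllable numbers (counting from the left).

Weights: 1 di:k H, 2 te L, 3 kli: L, 4 gi: L, 5 kam H, 6 ne:s H, 7 du: L, 8 gip H.
Parse left to right (heavy = foot alone; LL = one foot; stranded L unfooted): (ˈdi:k) (ˈte.kli:) gi: (ˈkam) (ˈne:s) du: (ˈgip).
Foot heads: 1, 2, 5, 6, 8.
Primary stress on the leftmost head = syllable 1.
Secondary stress on 2, 5, 6, 8: ˈdi:k.ˌte.kli:.gi:.ˌkam.ˌne:s.du:.ˌgip.

primary 1, secondary 2, 5, 6, 8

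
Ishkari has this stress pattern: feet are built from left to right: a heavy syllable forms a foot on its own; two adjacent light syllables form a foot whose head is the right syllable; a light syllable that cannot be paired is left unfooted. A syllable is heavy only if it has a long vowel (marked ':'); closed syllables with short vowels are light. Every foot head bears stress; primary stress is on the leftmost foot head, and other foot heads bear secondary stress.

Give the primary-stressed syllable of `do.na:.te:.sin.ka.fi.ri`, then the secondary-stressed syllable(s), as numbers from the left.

Weights: 1 do L, 2 na: H, 3 te: H, 4 sin L, 5 ka L, 6 fi L, 7 ri L.
Parse left to right (heavy = foot alone; LL = one foot; stranded L unfooted): do (ˈna:) (ˈte:) (sin.ˈka) (fi.ˈri).
Foot heads: 2, 3, 5, 7.
Primary stress on the leftmost head = syllable 2.
Secondary stress on 3, 5, 7: do.ˈna:.ˌte:.sin.ˌka.fi.ˌri.

primary 2, secondary 3, 5, 7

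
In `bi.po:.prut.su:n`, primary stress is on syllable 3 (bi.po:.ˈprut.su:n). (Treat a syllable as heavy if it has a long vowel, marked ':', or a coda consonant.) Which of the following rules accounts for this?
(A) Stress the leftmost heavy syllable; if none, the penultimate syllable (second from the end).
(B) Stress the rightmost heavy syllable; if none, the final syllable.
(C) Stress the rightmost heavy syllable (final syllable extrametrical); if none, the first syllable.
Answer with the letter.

C

Rule A → syllable 2 (observed: 3).
Rule B → syllable 4 (observed: 3).
Rule C → syllable 3 ✓.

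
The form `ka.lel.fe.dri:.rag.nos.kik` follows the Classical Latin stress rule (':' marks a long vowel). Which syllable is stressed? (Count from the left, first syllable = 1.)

Classical Latin: stress the penult if heavy (long vowel or closed), else the antepenult.
Weights: 5 rag H, 6 nos H, 7 kik H.
The penult (syllable 6, nos) is heavy, so it takes stress.
Stress on syllable 6: ka.lel.fe.dri:.rag.ˈnos.kik.

6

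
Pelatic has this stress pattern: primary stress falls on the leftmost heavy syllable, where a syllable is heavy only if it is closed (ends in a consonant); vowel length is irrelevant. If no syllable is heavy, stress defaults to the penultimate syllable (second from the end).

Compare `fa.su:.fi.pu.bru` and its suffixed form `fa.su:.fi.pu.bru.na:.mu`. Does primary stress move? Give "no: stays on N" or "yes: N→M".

yes: 4→6

Base `fa.su:.fi.pu.bru` (5 syllables):
  Weights: 1 fa L, 2 su: L, 3 fi L, 4 pu L, 5 bru L.
  No heavy syllable in the domain; default to the penultimate syllable (second from the end) = syllable 4.
  → primary stress on syllable 4.
Suffixed `fa.su:.fi.pu.bru.na:.mu` (7 syllables):
  Weights: 1 fa L, 2 su: L, 3 fi L, 4 pu L, 5 bru L, 6 na: L, 7 mu L.
  No heavy syllable in the domain; default to the penultimate syllable (second from the end) = syllable 6.
  → primary stress on syllable 6.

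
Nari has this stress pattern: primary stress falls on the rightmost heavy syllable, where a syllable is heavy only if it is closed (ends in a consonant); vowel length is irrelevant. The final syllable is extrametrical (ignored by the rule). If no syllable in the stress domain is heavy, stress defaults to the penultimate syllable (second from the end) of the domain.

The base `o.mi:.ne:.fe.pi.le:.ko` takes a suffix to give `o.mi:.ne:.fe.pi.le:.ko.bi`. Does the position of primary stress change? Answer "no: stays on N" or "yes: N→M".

yes: 5→6

Base `o.mi:.ne:.fe.pi.le:.ko` (7 syllables):
  The final syllable (7, ko) is extrametrical; the stress domain is syllables 1–6.
  Weights: 1 o L, 2 mi: L, 3 ne: L, 4 fe L, 5 pi L, 6 le: L.
  No heavy syllable in the domain; default to the penultimate syllable (second from the end) of the domain = syllable 5.
  → primary stress on syllable 5.
Suffixed `o.mi:.ne:.fe.pi.le:.ko.bi` (8 syllables):
  The final syllable (8, bi) is extrametrical; the stress domain is syllables 1–7.
  Weights: 1 o L, 2 mi: L, 3 ne: L, 4 fe L, 5 pi L, 6 le: L, 7 ko L.
  No heavy syllable in the domain; default to the penultimate syllable (second from the end) of the domain = syllable 6.
  → primary stress on syllable 6.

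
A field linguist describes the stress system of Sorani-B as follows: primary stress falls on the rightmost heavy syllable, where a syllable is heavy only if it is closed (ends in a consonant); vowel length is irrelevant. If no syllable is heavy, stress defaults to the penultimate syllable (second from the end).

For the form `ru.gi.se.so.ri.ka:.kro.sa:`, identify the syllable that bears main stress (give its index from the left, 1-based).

Weights: 1 ru L, 2 gi L, 3 se L, 4 so L, 5 ri L, 6 ka: L, 7 kro L, 8 sa: L.
No heavy syllable in the domain; default to the penultimate syllable (second from the end) = syllable 7.
Primary stress: syllable 7 → ru.gi.se.so.ri.ka:.ˈkro.sa:.

7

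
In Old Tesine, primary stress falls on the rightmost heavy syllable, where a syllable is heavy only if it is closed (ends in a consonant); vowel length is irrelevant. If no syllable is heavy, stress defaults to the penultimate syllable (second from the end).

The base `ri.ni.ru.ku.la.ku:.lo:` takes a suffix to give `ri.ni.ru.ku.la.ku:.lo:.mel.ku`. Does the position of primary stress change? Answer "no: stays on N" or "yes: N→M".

Base `ri.ni.ru.ku.la.ku:.lo:` (7 syllables):
  Weights: 1 ri L, 2 ni L, 3 ru L, 4 ku L, 5 la L, 6 ku: L, 7 lo: L.
  No heavy syllable in the domain; default to the penultimate syllable (second from the end) = syllable 6.
  → primary stress on syllable 6.
Suffixed `ri.ni.ru.ku.la.ku:.lo:.mel.ku` (9 syllables):
  Weights: 1 ri L, 2 ni L, 3 ru L, 4 ku L, 5 la L, 6 ku: L, 7 lo: L, 8 mel H, 9 ku L.
  Heavy syllables in the domain: 8. The rightmost is syllable 8 (mel).
  → primary stress on syllable 8.

yes: 6→8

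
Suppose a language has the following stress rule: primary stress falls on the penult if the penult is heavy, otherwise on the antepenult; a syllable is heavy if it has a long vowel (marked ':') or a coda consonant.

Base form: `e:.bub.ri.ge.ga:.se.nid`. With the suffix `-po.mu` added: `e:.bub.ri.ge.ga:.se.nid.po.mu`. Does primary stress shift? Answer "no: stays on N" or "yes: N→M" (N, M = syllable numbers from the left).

Base `e:.bub.ri.ge.ga:.se.nid` (7 syllables):
  Weights: 5 ga: H, 6 se L, 7 nid H.
  The penult (syllable 6, se) is light, so stress falls on the antepenult (syllable 5, ga:).
  → primary stress on syllable 5.
Suffixed `e:.bub.ri.ge.ga:.se.nid.po.mu` (9 syllables):
  Weights: 7 nid H, 8 po L, 9 mu L.
  The penult (syllable 8, po) is light, so stress falls on the antepenult (syllable 7, nid).
  → primary stress on syllable 7.

yes: 5→7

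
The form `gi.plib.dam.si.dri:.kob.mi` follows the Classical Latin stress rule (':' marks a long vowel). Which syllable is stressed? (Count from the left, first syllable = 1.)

6

Classical Latin: stress the penult if heavy (long vowel or closed), else the antepenult.
Weights: 5 dri: H, 6 kob H, 7 mi L.
The penult (syllable 6, kob) is heavy, so it takes stress.
Stress on syllable 6: gi.plib.dam.si.dri:.ˈkob.mi.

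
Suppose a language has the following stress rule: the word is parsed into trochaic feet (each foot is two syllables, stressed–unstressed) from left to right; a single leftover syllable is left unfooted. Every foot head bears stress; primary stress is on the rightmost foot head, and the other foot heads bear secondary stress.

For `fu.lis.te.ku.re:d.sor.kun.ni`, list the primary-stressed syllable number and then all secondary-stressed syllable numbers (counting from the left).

Parse left to right into trochaic (ˈσσ) feet: (ˈfu.lis) (ˈte.ku) (ˈre:d.sor) (ˈkun.ni).
Foot heads (stressed positions): 1, 3, 5, 7.
End Rule Rightmost: primary stress on the rightmost head = syllable 7.
Secondary stress on 1, 3, 5: ˌfu.lis.ˌte.ku.ˌre:d.sor.ˈkun.ni.

primary 7, secondary 1, 3, 5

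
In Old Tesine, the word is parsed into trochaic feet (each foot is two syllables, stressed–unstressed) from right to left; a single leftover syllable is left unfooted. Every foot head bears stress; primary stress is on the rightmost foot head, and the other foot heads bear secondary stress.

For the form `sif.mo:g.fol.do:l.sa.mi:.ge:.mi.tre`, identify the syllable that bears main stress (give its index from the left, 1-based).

8

Parse right to left into trochaic (ˈσσ) feet: sif (ˈmo:g.fol) (ˈdo:l.sa) (ˈmi:.ge:) (ˈmi.tre). Syllable 1 is left unfooted.
Foot heads (stressed positions): 2, 4, 6, 8.
End Rule Rightmost: primary stress on the rightmost head = syllable 8.
Primary stress: syllable 8 → sif.mo:g.fol.do:l.sa.mi:.ge:.ˈmi.tre.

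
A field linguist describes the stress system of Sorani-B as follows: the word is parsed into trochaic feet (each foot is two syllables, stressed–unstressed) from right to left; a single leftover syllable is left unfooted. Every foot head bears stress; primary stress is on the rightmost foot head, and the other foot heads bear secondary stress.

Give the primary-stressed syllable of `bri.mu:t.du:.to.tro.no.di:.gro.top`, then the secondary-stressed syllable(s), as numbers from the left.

primary 8, secondary 2, 4, 6

Parse right to left into trochaic (ˈσσ) feet: bri (ˈmu:t.du:) (ˈto.tro) (ˈno.di:) (ˈgro.top). Syllable 1 is left unfooted.
Foot heads (stressed positions): 2, 4, 6, 8.
End Rule Rightmost: primary stress on the rightmost head = syllable 8.
Secondary stress on 2, 4, 6: bri.ˌmu:t.du:.ˌto.tro.ˌno.di:.ˈgro.top.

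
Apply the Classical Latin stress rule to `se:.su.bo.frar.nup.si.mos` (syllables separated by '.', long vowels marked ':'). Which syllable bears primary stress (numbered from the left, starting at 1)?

5

Classical Latin: stress the penult if heavy (long vowel or closed), else the antepenult.
Weights: 5 nup H, 6 si L, 7 mos H.
The penult (syllable 6, si) is light, so stress falls on the antepenult (syllable 5, nup).
Stress on syllable 5: se:.su.bo.frar.ˈnup.si.mos.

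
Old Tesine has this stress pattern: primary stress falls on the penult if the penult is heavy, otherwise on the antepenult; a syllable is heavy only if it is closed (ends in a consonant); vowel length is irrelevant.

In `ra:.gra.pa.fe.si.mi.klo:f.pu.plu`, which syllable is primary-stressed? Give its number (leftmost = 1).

7

Weights: 7 klo:f H, 8 pu L, 9 plu L.
The penult (syllable 8, pu) is light, so stress falls on the antepenult (syllable 7, klo:f).
Primary stress: syllable 7 → ra:.gra.pa.fe.si.mi.ˈklo:f.pu.plu.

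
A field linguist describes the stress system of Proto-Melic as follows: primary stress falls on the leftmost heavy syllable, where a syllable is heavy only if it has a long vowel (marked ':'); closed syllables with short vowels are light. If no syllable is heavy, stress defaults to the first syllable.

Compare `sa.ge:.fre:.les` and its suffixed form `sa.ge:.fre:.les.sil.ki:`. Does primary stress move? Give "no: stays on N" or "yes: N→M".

Base `sa.ge:.fre:.les` (4 syllables):
  Weights: 1 sa L, 2 ge: H, 3 fre: H, 4 les L.
  Heavy syllables in the domain: 2, 3. The leftmost is syllable 2 (ge:).
  → primary stress on syllable 2.
Suffixed `sa.ge:.fre:.les.sil.ki:` (6 syllables):
  Weights: 1 sa L, 2 ge: H, 3 fre: H, 4 les L, 5 sil L, 6 ki: H.
  Heavy syllables in the domain: 2, 3, 6. The leftmost is syllable 2 (ge:).
  → primary stress on syllable 2.

no: stays on 2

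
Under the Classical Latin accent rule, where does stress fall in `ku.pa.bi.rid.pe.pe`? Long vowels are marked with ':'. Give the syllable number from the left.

4

Classical Latin: stress the penult if heavy (long vowel or closed), else the antepenult.
Weights: 4 rid H, 5 pe L, 6 pe L.
The penult (syllable 5, pe) is light, so stress falls on the antepenult (syllable 4, rid).
Stress on syllable 4: ku.pa.bi.ˈrid.pe.pe.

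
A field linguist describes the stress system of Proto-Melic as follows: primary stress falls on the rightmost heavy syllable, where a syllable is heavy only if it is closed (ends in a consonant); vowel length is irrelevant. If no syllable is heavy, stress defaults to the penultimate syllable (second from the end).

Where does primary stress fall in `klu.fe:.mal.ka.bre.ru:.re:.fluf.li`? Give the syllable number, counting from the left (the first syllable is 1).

8

Weights: 1 klu L, 2 fe: L, 3 mal H, 4 ka L, 5 bre L, 6 ru: L, 7 re: L, 8 fluf H, 9 li L.
Heavy syllables in the domain: 3, 8. The rightmost is syllable 8 (fluf).
Primary stress: syllable 8 → klu.fe:.mal.ka.bre.ru:.re:.ˈfluf.li.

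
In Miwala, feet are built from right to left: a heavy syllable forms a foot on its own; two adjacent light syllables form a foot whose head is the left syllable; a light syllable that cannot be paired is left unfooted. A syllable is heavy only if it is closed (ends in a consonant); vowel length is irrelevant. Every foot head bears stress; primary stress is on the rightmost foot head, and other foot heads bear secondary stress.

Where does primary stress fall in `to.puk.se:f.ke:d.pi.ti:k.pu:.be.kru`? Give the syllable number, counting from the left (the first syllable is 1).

Weights: 1 to L, 2 puk H, 3 se:f H, 4 ke:d H, 5 pi L, 6 ti:k H, 7 pu: L, 8 be L, 9 kru L.
Parse right to left (heavy = foot alone; LL = one foot; stranded L unfooted): to (ˈpuk) (ˈse:f) (ˈke:d) pi (ˈti:k) pu: (ˈbe.kru).
Foot heads: 2, 3, 4, 6, 8.
Primary stress on the rightmost head = syllable 8.
Primary stress: syllable 8 → to.puk.se:f.ke:d.pi.ti:k.pu:.ˈbe.kru.

8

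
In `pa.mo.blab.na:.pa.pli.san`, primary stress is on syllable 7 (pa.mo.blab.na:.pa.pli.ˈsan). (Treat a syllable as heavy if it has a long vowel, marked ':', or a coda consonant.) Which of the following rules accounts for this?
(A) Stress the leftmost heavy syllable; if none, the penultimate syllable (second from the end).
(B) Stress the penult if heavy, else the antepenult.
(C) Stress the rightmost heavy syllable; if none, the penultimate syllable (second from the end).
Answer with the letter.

Rule A → syllable 3 (observed: 7).
Rule B → syllable 5 (observed: 7).
Rule C → syllable 7 ✓.

C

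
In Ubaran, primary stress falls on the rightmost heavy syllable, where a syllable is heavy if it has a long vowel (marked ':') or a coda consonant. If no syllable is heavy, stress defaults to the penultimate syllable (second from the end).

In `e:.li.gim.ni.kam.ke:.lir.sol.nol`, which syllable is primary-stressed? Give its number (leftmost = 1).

Weights: 1 e: H, 2 li L, 3 gim H, 4 ni L, 5 kam H, 6 ke: H, 7 lir H, 8 sol H, 9 nol H.
Heavy syllables in the domain: 1, 3, 5, 6, 7, 8, 9. The rightmost is syllable 9 (nol).
Primary stress: syllable 9 → e:.li.gim.ni.kam.ke:.lir.sol.ˈnol.

9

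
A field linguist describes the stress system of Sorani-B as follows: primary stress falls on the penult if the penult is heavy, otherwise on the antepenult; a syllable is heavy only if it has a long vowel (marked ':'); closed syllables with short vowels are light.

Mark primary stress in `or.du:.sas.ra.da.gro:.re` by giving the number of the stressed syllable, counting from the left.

6

Weights: 5 da L, 6 gro: H, 7 re L.
The penult (syllable 6, gro:) is heavy, so it takes stress.
Primary stress: syllable 6 → or.du:.sas.ra.da.ˈgro:.re.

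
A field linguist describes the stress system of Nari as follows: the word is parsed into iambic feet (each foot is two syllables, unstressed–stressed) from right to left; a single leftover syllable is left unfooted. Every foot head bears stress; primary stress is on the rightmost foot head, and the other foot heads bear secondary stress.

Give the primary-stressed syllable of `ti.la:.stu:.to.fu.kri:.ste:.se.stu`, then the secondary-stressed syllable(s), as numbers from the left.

Parse right to left into iambic (σˈσ) feet: ti (la:.ˈstu:) (to.ˈfu) (kri:.ˈste:) (se.ˈstu). Syllable 1 is left unfooted.
Foot heads (stressed positions): 3, 5, 7, 9.
End Rule Rightmost: primary stress on the rightmost head = syllable 9.
Secondary stress on 3, 5, 7: ti.la:.ˌstu:.to.ˌfu.kri:.ˌste:.se.ˈstu.

primary 9, secondary 3, 5, 7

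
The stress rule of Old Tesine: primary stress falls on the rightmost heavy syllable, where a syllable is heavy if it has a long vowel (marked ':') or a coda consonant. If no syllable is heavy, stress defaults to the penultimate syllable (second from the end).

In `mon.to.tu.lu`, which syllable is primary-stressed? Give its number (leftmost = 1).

1

Weights: 1 mon H, 2 to L, 3 tu L, 4 lu L.
Heavy syllables in the domain: 1. The rightmost is syllable 1 (mon).
Primary stress: syllable 1 → ˈmon.to.tu.lu.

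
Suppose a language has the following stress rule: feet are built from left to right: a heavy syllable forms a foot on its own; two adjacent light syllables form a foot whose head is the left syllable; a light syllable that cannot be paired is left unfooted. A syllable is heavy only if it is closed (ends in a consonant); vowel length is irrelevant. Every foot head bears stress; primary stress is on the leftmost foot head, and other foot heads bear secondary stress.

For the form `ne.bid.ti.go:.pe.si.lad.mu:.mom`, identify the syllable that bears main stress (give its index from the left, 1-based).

Weights: 1 ne L, 2 bid H, 3 ti L, 4 go: L, 5 pe L, 6 si L, 7 lad H, 8 mu: L, 9 mom H.
Parse left to right (heavy = foot alone; LL = one foot; stranded L unfooted): ne (ˈbid) (ˈti.go:) (ˈpe.si) (ˈlad) mu: (ˈmom).
Foot heads: 2, 3, 5, 7, 9.
Primary stress on the leftmost head = syllable 2.
Primary stress: syllable 2 → ne.ˈbid.ti.go:.pe.si.lad.mu:.mom.

2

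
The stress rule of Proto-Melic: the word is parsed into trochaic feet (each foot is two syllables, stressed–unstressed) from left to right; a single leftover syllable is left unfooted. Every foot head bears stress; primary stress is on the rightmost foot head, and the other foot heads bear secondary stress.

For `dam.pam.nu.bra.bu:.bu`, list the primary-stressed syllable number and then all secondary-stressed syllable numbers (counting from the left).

Parse left to right into trochaic (ˈσσ) feet: (ˈdam.pam) (ˈnu.bra) (ˈbu:.bu).
Foot heads (stressed positions): 1, 3, 5.
End Rule Rightmost: primary stress on the rightmost head = syllable 5.
Secondary stress on 1, 3: ˌdam.pam.ˌnu.bra.ˈbu:.bu.

primary 5, secondary 1, 3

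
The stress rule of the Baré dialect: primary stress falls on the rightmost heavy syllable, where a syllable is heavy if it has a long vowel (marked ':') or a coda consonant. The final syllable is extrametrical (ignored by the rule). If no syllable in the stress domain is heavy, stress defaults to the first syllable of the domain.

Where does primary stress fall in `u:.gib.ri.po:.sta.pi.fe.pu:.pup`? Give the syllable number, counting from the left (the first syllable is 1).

The final syllable (9, pup) is extrametrical; the stress domain is syllables 1–8.
Weights: 1 u: H, 2 gib H, 3 ri L, 4 po: H, 5 sta L, 6 pi L, 7 fe L, 8 pu: H.
Heavy syllables in the domain: 1, 2, 4, 8. The rightmost is syllable 8 (pu:).
Primary stress: syllable 8 → u:.gib.ri.po:.sta.pi.fe.ˈpu:.pup.

8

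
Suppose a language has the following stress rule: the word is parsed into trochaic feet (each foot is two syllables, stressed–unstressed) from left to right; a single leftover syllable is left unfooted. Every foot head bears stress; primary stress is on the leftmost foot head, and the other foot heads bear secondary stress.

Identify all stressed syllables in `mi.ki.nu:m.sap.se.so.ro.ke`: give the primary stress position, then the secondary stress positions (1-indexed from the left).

primary 1, secondary 3, 5, 7

Parse left to right into trochaic (ˈσσ) feet: (ˈmi.ki) (ˈnu:m.sap) (ˈse.so) (ˈro.ke).
Foot heads (stressed positions): 1, 3, 5, 7.
End Rule Leftmost: primary stress on the leftmost head = syllable 1.
Secondary stress on 3, 5, 7: ˈmi.ki.ˌnu:m.sap.ˌse.so.ˌro.ke.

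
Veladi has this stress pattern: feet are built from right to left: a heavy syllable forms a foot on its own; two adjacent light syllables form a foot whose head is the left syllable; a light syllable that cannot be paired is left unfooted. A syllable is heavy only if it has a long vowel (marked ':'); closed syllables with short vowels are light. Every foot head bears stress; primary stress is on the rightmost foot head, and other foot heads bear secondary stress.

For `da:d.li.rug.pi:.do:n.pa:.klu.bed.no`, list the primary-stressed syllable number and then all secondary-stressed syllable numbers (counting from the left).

primary 8, secondary 1, 2, 4, 5, 6

Weights: 1 da:d H, 2 li L, 3 rug L, 4 pi: H, 5 do:n H, 6 pa: H, 7 klu L, 8 bed L, 9 no L.
Parse right to left (heavy = foot alone; LL = one foot; stranded L unfooted): (ˈda:d) (ˈli.rug) (ˈpi:) (ˈdo:n) (ˈpa:) klu (ˈbed.no).
Foot heads: 1, 2, 4, 5, 6, 8.
Primary stress on the rightmost head = syllable 8.
Secondary stress on 1, 2, 4, 5, 6: ˌda:d.ˌli.rug.ˌpi:.ˌdo:n.ˌpa:.klu.ˈbed.no.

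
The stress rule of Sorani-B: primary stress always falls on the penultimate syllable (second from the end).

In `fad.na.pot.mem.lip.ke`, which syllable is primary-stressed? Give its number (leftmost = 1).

The word has 6 syllables; the penultimate syllable (second from the end) is syllable 5 (lip).
Primary stress: syllable 5 → fad.na.pot.mem.ˈlip.ke.

5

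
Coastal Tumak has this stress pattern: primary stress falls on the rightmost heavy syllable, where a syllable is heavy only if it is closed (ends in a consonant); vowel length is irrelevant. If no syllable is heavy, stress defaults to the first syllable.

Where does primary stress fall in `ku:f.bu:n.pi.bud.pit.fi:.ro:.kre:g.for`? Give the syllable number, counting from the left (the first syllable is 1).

9

Weights: 1 ku:f H, 2 bu:n H, 3 pi L, 4 bud H, 5 pit H, 6 fi: L, 7 ro: L, 8 kre:g H, 9 for H.
Heavy syllables in the domain: 1, 2, 4, 5, 8, 9. The rightmost is syllable 9 (for).
Primary stress: syllable 9 → ku:f.bu:n.pi.bud.pit.fi:.ro:.kre:g.ˈfor.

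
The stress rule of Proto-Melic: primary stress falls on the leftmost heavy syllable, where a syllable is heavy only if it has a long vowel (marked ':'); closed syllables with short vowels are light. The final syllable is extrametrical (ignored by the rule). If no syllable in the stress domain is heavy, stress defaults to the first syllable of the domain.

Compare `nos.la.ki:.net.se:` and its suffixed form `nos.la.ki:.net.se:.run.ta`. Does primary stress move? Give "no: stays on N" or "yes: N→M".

no: stays on 3

Base `nos.la.ki:.net.se:` (5 syllables):
  The final syllable (5, se:) is extrametrical; the stress domain is syllables 1–4.
  Weights: 1 nos L, 2 la L, 3 ki: H, 4 net L.
  Heavy syllables in the domain: 3. The leftmost is syllable 3 (ki:).
  → primary stress on syllable 3.
Suffixed `nos.la.ki:.net.se:.run.ta` (7 syllables):
  The final syllable (7, ta) is extrametrical; the stress domain is syllables 1–6.
  Weights: 1 nos L, 2 la L, 3 ki: H, 4 net L, 5 se: H, 6 run L.
  Heavy syllables in the domain: 3, 5. The leftmost is syllable 3 (ki:).
  → primary stress on syllable 3.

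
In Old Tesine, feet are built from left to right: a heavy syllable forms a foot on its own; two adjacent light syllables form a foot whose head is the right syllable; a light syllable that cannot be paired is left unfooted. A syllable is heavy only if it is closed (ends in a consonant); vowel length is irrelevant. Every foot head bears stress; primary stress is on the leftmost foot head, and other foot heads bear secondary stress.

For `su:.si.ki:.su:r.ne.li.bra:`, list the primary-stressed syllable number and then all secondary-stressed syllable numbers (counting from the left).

primary 2, secondary 4, 6

Weights: 1 su: L, 2 si L, 3 ki: L, 4 su:r H, 5 ne L, 6 li L, 7 bra: L.
Parse left to right (heavy = foot alone; LL = one foot; stranded L unfooted): (su:.ˈsi) ki: (ˈsu:r) (ne.ˈli) bra:.
Foot heads: 2, 4, 6.
Primary stress on the leftmost head = syllable 2.
Secondary stress on 4, 6: su:.ˈsi.ki:.ˌsu:r.ne.ˌli.bra:.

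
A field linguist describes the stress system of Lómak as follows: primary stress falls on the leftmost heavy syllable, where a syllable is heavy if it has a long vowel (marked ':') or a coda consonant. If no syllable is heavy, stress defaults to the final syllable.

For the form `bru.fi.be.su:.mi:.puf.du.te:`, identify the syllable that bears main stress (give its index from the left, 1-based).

4

Weights: 1 bru L, 2 fi L, 3 be L, 4 su: H, 5 mi: H, 6 puf H, 7 du L, 8 te: H.
Heavy syllables in the domain: 4, 5, 6, 8. The leftmost is syllable 4 (su:).
Primary stress: syllable 4 → bru.fi.be.ˈsu:.mi:.puf.du.te:.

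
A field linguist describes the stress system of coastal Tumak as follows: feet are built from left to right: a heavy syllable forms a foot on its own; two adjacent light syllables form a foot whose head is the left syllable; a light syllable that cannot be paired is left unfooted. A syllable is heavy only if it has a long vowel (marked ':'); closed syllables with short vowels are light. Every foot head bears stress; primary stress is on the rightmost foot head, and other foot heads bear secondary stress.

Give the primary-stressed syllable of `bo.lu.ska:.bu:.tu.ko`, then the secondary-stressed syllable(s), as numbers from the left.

primary 5, secondary 1, 3, 4

Weights: 1 bo L, 2 lu L, 3 ska: H, 4 bu: H, 5 tu L, 6 ko L.
Parse left to right (heavy = foot alone; LL = one foot; stranded L unfooted): (ˈbo.lu) (ˈska:) (ˈbu:) (ˈtu.ko).
Foot heads: 1, 3, 4, 5.
Primary stress on the rightmost head = syllable 5.
Secondary stress on 1, 3, 4: ˌbo.lu.ˌska:.ˌbu:.ˈtu.ko.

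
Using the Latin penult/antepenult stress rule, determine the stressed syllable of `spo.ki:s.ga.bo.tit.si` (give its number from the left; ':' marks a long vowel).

5

Classical Latin: stress the penult if heavy (long vowel or closed), else the antepenult.
Weights: 4 bo L, 5 tit H, 6 si L.
The penult (syllable 5, tit) is heavy, so it takes stress.
Stress on syllable 5: spo.ki:s.ga.bo.ˈtit.si.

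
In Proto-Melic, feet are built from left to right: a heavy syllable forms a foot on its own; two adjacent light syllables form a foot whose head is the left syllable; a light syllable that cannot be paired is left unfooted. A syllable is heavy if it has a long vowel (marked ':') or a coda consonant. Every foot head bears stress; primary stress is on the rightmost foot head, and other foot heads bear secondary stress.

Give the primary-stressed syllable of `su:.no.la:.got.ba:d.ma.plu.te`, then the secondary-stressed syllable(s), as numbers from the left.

Weights: 1 su: H, 2 no L, 3 la: H, 4 got H, 5 ba:d H, 6 ma L, 7 plu L, 8 te L.
Parse left to right (heavy = foot alone; LL = one foot; stranded L unfooted): (ˈsu:) no (ˈla:) (ˈgot) (ˈba:d) (ˈma.plu) te.
Foot heads: 1, 3, 4, 5, 6.
Primary stress on the rightmost head = syllable 6.
Secondary stress on 1, 3, 4, 5: ˌsu:.no.ˌla:.ˌgot.ˌba:d.ˈma.plu.te.

primary 6, secondary 1, 3, 4, 5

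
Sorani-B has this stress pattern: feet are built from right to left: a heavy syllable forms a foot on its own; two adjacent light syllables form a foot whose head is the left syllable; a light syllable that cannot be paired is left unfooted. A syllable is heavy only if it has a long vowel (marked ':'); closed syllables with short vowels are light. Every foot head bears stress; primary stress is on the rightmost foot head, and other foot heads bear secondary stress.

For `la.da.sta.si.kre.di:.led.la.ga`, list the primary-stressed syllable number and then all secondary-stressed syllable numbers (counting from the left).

Weights: 1 la L, 2 da L, 3 sta L, 4 si L, 5 kre L, 6 di: H, 7 led L, 8 la L, 9 ga L.
Parse right to left (heavy = foot alone; LL = one foot; stranded L unfooted): la (ˈda.sta) (ˈsi.kre) (ˈdi:) led (ˈla.ga).
Foot heads: 2, 4, 6, 8.
Primary stress on the rightmost head = syllable 8.
Secondary stress on 2, 4, 6: la.ˌda.sta.ˌsi.kre.ˌdi:.led.ˈla.ga.

primary 8, secondary 2, 4, 6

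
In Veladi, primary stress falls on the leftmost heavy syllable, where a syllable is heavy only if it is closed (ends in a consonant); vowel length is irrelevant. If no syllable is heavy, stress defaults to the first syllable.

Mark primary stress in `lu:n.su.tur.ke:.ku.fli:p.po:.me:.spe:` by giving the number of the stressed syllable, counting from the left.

Weights: 1 lu:n H, 2 su L, 3 tur H, 4 ke: L, 5 ku L, 6 fli:p H, 7 po: L, 8 me: L, 9 spe: L.
Heavy syllables in the domain: 1, 3, 6. The leftmost is syllable 1 (lu:n).
Primary stress: syllable 1 → ˈlu:n.su.tur.ke:.ku.fli:p.po:.me:.spe:.

1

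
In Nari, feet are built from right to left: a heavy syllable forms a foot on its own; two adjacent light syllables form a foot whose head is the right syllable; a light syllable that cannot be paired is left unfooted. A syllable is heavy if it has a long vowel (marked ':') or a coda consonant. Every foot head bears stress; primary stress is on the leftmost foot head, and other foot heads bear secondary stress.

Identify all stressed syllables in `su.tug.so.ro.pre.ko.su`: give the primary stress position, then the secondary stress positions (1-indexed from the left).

Weights: 1 su L, 2 tug H, 3 so L, 4 ro L, 5 pre L, 6 ko L, 7 su L.
Parse right to left (heavy = foot alone; LL = one foot; stranded L unfooted): su (ˈtug) so (ro.ˈpre) (ko.ˈsu).
Foot heads: 2, 5, 7.
Primary stress on the leftmost head = syllable 2.
Secondary stress on 5, 7: su.ˈtug.so.ro.ˌpre.ko.ˌsu.

primary 2, secondary 5, 7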